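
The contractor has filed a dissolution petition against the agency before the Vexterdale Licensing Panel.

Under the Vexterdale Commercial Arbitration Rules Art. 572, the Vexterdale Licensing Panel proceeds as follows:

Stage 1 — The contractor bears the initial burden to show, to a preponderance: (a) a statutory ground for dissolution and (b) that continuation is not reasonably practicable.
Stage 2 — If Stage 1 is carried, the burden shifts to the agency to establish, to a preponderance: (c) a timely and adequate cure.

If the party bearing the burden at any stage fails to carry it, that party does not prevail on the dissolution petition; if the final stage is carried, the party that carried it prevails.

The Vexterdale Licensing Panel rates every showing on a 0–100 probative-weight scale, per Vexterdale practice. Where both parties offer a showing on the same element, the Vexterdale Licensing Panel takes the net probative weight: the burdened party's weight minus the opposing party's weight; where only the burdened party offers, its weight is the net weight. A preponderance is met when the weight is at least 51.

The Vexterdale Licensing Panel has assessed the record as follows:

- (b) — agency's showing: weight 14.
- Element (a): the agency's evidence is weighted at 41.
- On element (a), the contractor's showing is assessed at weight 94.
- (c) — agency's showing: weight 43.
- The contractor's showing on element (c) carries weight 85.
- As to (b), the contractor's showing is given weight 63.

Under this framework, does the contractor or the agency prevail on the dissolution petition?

agency

Stage 1 (contractor, a preponderance, weight is at least 51): (a) net 94−41=53 ≥ 51 — meets; (b) net 63−14=49 < 51 — fails.
  Stage 1 not carried; the contractor fails its burden.
The analysis ends at Stage 1; the agency prevails.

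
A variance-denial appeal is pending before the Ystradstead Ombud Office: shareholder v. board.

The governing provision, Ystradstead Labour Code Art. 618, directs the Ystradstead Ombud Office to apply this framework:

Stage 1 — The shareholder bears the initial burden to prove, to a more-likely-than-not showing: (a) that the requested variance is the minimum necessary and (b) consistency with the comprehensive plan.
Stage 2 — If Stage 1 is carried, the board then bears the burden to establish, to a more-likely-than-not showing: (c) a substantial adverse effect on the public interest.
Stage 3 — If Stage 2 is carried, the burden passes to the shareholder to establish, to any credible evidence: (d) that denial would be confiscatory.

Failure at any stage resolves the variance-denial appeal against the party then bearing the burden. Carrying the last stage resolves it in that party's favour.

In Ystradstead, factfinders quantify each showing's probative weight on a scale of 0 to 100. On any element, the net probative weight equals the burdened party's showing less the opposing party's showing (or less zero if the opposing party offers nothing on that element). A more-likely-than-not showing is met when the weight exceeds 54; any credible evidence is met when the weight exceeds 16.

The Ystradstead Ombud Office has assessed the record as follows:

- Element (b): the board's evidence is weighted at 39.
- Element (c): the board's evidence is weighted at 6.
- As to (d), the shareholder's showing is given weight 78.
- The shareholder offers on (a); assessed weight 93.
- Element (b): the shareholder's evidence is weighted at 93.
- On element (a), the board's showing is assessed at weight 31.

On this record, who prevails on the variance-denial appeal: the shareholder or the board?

At Stage 1 the shareholder must meet a more-likely-than-not showing (weight exceeds 54): on (a) the weight is 93 less the opposing 31 gives net 62, which does exceed 54, so (a) meets the standard; on (b) the weight is 93 less the opposing 39 gives net 54, which does not exceed 54, so (b) does not meet the standard.
  The shareholder does not carry Stage 1.
The board prevails.

board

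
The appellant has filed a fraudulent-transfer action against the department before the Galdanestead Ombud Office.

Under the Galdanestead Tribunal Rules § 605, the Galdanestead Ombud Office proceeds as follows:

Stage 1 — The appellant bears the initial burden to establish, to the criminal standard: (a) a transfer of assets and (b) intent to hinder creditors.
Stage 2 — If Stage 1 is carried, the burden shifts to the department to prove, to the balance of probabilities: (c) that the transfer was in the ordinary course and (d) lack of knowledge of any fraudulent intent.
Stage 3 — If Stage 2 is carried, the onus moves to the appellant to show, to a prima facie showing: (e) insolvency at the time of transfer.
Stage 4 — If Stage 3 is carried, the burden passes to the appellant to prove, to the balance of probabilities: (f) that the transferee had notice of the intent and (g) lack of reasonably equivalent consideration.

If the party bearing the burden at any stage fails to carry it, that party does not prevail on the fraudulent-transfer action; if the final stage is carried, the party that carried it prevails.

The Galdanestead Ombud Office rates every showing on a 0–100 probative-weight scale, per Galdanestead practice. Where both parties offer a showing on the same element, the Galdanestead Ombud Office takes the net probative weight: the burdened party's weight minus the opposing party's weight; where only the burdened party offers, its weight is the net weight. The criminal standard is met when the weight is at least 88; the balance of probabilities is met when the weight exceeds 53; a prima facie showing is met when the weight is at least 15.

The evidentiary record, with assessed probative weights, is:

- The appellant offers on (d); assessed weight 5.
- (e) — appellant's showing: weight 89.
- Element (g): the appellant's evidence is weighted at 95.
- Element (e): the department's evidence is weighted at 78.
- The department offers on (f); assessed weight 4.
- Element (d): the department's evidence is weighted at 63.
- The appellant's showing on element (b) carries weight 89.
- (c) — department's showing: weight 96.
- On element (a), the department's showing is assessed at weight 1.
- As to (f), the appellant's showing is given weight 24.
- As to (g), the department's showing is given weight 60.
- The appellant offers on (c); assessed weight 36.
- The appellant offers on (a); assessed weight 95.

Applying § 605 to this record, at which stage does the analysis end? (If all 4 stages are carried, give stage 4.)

At Stage 1 the appellant must meet the criminal standard (weight is at least 88): on (a) the weight is 95 less the opposing 1 gives net 94, ≥ 88, so (a) meets the standard; on (b) the weight is 89, ≥ 88, so (b) meets the standard.
  Stage 1 is satisfied; the onus moves to the department.
At Stage 2 the department must meet the balance of probabilities (weight exceeds 53): on (c) the weight is 96 less the opposing 36 gives net 60, which does exceed 53, so (c) meets the standard; on (d) the weight is 63 less the opposing 5 gives net 58, which does exceed 53, so (d) meets the standard.
  Stage 2 is satisfied; the onus moves to the appellant.
At Stage 3 the appellant must meet a prima facie showing (weight is at least 15): on (e) the weight is 89 less the opposing 78 gives net 11, which does not reach 15, so (e) does not meet the standard.
  Not every element is met, so the appellant fails to carry Stage 3.
So the department prevails.

stage 3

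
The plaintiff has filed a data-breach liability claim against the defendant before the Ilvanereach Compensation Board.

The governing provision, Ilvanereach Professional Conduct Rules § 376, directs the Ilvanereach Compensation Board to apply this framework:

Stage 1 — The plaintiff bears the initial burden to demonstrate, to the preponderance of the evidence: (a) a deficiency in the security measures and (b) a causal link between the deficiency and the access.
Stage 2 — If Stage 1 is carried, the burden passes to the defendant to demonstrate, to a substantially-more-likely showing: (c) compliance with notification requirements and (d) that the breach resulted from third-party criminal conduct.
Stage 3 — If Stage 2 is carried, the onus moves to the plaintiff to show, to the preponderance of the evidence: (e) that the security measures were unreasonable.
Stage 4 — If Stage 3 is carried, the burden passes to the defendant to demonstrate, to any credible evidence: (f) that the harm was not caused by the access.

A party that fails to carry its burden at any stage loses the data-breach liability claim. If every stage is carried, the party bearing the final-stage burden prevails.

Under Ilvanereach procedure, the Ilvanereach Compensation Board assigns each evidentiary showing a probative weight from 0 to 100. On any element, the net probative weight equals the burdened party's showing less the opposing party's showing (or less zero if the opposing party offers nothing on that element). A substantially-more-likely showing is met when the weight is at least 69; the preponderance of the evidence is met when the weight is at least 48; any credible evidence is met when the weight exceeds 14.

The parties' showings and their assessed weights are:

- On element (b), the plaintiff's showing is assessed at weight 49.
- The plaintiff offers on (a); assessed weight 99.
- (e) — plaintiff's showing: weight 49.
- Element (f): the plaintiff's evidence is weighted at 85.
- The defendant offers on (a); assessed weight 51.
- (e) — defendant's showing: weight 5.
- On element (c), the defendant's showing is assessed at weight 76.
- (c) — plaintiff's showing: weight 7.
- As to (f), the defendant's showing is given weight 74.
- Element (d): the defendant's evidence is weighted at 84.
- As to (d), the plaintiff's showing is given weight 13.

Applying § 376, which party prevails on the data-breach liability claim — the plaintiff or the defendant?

At Stage 1 the plaintiff must meet the preponderance of the evidence (weight is at least 48): on (a) the weight is 99 less the opposing 51 gives net 48, ≥ 48, so (a) meets the standard; on (b) the weight is 49, ≥ 48, so (b) meets the standard.
  All elements met. The burden passes to the defendant.
At Stage 2 the defendant must meet a substantially-more-likely showing (weight is at least 69): on (c) the weight is 76 less the opposing 7 gives net 69, ≥ 69, so (c) meets the standard; on (d) the weight is 84 less the opposing 13 gives net 71, which does reach 69, so (d) meets the standard.
  Stage 2 carried; the burden shifts to the plaintiff.
At Stage 3 the plaintiff must meet the preponderance of the evidence (weight is at least 48): on (e) the weight is 49 less the opposing 5 gives net 44, < 48, so (e) does not meet the standard.
  The plaintiff does not carry Stage 3.
The analysis ends at Stage 3; the defendant prevails.

defendant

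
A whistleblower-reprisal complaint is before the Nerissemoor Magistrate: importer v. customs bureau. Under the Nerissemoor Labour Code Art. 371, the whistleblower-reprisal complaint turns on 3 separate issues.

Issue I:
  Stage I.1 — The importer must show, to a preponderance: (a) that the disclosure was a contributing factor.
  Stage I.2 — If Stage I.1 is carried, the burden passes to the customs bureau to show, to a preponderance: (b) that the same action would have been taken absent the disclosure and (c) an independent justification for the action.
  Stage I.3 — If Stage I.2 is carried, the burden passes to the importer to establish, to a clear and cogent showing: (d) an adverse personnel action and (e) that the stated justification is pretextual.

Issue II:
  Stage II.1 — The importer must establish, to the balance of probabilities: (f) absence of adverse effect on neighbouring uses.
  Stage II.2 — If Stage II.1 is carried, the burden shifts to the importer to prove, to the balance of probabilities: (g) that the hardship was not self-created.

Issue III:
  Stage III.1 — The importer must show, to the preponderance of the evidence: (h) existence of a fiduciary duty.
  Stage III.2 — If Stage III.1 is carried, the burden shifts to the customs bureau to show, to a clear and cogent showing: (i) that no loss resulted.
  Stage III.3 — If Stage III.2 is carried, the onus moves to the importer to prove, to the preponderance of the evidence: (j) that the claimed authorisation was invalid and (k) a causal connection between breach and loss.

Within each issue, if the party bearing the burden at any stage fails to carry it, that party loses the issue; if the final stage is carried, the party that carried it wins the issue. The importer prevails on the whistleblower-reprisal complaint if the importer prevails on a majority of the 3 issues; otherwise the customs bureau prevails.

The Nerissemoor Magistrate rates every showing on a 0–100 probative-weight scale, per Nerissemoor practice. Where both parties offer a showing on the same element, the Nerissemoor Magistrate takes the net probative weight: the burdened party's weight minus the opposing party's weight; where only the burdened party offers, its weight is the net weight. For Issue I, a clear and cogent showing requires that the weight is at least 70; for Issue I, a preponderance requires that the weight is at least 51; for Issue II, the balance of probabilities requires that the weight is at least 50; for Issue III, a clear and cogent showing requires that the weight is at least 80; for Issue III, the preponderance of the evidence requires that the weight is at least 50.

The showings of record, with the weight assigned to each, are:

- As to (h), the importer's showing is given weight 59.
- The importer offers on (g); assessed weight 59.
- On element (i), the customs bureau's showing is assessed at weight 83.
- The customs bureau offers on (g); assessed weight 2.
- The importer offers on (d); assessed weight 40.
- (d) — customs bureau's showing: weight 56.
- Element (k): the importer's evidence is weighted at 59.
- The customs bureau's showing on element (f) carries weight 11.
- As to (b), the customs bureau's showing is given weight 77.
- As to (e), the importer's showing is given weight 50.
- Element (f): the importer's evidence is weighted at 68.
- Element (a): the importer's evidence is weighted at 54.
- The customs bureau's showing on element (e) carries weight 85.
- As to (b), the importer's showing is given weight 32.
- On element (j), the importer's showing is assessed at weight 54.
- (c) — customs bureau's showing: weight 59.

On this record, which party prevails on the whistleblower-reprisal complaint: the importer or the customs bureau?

importer

— Issue I —
Stage I.1 — burden on importer; standard: a preponderance (weight is at least 51).
    (a): 54 ≥ 51 [met]
  All elements met. The burden passes to the customs bureau.
Stage I.2 — burden on customs bureau; standard: a preponderance (weight is at least 51).
    (b): 77 − 32 = 45 < 51 [not met]
    (c): 59 ≥ 51 [met]
  The customs bureau does not carry Stage I.2.
The analysis ends at Stage I.2; the importer prevails on this issue.
— Issue II —
Stage II.1 — burden on importer; standard: the balance of probabilities (weight is at least 50).
    (f): 68 − 11 = 57 ≥ 50 [met]
  All elements met. The importer retains the burden for Stage II.2.
Stage II.2 — burden on importer; standard: the balance of probabilities (weight is at least 50).
    (g): 59 − 2 = 57 ≥ 50 [met]
  Stage II.2 carried; the final stage is satisfied.
With every stage satisfied, the importer prevails on this issue.
— Issue III —
Stage III.1 — burden on importer; standard: the preponderance of the evidence (weight is at least 50).
    (h): 59 ≥ 50 [met]
  All elements met. The burden passes to the customs bureau.
Stage III.2 — burden on customs bureau; standard: a clear and cogent showing (weight is at least 80).
    (i): 83 ≥ 80 [met]
  Stage III.2 is satisfied; the onus moves to the importer.
Stage III.3 — burden on importer; standard: the preponderance of the evidence (weight is at least 50).
    (j): 54 ≥ 50 [met]
    (k): 59 ≥ 50 [met]
  All elements met at the final stage.
All stages carried — the importer prevails on this issue.
Per-issue: Issue I → importer; Issue II → importer; Issue III → importer. The importer must prevail on a majority of issues; overall, the importer prevails.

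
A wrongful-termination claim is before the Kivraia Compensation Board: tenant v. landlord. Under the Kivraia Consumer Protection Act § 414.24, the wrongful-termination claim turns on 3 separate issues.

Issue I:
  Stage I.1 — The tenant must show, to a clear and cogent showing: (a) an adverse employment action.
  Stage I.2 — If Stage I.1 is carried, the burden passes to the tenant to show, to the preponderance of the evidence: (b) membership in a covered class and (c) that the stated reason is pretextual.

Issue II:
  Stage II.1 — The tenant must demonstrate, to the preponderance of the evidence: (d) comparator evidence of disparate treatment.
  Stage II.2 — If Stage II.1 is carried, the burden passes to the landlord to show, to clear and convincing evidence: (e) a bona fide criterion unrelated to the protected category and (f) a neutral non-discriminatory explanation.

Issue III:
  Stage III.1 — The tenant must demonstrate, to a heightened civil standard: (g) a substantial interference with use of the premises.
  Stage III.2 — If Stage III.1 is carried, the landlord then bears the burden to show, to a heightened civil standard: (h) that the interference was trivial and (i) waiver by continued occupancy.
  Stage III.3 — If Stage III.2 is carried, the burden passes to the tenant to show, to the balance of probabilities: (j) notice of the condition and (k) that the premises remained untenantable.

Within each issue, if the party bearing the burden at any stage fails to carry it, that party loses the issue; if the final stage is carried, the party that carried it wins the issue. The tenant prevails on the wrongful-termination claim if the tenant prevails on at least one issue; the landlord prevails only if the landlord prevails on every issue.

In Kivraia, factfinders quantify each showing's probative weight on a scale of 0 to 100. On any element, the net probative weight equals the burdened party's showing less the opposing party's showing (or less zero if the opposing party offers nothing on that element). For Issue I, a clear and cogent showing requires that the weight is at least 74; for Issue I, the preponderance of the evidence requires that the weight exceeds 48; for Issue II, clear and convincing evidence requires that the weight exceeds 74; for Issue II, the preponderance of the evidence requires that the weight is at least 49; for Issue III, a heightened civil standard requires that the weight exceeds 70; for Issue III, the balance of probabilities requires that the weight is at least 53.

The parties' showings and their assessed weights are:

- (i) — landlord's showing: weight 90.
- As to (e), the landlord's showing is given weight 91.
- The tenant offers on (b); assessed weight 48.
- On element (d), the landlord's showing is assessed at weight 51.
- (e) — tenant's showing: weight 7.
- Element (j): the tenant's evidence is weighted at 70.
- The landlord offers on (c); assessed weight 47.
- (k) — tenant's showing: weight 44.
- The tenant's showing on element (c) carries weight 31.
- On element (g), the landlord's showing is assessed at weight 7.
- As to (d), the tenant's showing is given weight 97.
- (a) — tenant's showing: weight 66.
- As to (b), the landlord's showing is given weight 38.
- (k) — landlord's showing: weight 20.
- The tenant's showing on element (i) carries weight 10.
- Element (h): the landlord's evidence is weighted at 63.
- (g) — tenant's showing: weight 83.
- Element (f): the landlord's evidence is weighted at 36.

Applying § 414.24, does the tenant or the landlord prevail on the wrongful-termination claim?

— Issue I —
Stage I.1 (tenant, a clear and cogent showing, weight is at least 74): (a) 66 < 74 — fails.
  Not every element is met, so the tenant fails to carry Stage I.1.
So the landlord prevails on this issue.
— Issue II —
Stage II.1 — burden on tenant; standard: the preponderance of the evidence (weight is at least 49).
    (d): 97 − 51 = 46 < 49 [not met]
  Stage II.1 not carried; the tenant fails its burden.
So the landlord prevails on this issue.
— Issue III —
Stage III.1 (tenant, a heightened civil standard, weight exceeds 70): (g) net 83−7=76 > 70 — meets.
  Stage III.1 carried; the burden shifts to the landlord.
Stage III.2 (landlord, a heightened civil standard, weight exceeds 70): (h) 63 ≤ 70 — fails; (i) net 90−10=80 > 70 — meets.
  Not every element is met, so the landlord fails to carry Stage III.2.
The analysis ends at Stage III.2; the tenant prevails on this issue.
Per-issue: Issue I → landlord; Issue II → landlord; Issue III → tenant. The tenant must prevail on at least one issue; overall, the tenant prevails.

tenant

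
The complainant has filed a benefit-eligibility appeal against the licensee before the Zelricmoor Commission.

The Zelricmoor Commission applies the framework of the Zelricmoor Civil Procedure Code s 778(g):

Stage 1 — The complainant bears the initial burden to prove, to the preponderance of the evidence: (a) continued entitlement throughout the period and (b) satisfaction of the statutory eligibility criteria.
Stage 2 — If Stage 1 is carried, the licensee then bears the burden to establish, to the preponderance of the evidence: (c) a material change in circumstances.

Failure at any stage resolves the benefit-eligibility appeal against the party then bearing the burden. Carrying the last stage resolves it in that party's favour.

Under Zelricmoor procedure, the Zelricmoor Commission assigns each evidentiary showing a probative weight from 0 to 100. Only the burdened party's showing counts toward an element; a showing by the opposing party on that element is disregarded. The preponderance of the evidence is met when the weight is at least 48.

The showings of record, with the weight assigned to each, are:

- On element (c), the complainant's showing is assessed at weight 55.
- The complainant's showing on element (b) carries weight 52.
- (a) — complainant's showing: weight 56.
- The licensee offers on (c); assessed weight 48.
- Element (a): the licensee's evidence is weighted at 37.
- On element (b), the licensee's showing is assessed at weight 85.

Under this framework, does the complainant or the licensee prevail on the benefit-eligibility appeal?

licensee

Stage 1 (complainant, the preponderance of the evidence, weight is at least 48): (a) 56 (licensee's 37 disregarded) ≥ 48 — meets; (b) 52 (licensee's 85 disregarded) ≥ 48 — meets.
  The complainant carries Stage 1; the licensee now bears the burden.
Stage 2 (licensee, the preponderance of the evidence, weight is at least 48): (c) 48 (complainant's 55 disregarded) ≥ 48 — meets.
  The licensee carries the last stage.
Every stage carried; the licensee prevails.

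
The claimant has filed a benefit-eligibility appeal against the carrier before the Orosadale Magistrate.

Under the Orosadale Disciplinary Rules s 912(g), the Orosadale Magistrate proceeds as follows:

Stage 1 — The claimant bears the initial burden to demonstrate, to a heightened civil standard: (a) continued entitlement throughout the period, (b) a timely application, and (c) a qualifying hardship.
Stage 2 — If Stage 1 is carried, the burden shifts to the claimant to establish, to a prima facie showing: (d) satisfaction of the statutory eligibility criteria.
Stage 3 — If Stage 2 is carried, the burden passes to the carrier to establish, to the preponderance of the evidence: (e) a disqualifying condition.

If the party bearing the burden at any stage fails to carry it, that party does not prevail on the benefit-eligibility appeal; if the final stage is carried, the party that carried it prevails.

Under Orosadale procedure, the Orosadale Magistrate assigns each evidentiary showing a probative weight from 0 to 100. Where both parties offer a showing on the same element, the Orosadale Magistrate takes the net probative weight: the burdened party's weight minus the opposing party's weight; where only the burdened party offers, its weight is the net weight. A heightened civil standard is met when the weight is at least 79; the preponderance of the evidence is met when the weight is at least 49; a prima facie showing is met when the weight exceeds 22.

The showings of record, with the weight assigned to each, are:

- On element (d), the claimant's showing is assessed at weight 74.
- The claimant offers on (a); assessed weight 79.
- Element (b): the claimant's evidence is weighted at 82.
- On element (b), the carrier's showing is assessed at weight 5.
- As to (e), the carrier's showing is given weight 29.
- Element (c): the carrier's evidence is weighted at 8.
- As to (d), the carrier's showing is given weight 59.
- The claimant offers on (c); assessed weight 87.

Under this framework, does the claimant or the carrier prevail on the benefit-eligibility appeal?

At Stage 1 the claimant must meet a heightened civil standard (weight is at least 79): on (a) the weight is 79, which does reach 79, so (a) meets the standard; on (b) the weight is 82 less the opposing 5 gives net 77, < 79, so (b) does not meet the standard; on (c) the weight is 87 less the opposing 8 gives net 79, which does reach 79, so (c) meets the standard.
  Stage 1 not carried; the claimant fails its burden.
The analysis ends at Stage 1; the carrier prevails.

carrier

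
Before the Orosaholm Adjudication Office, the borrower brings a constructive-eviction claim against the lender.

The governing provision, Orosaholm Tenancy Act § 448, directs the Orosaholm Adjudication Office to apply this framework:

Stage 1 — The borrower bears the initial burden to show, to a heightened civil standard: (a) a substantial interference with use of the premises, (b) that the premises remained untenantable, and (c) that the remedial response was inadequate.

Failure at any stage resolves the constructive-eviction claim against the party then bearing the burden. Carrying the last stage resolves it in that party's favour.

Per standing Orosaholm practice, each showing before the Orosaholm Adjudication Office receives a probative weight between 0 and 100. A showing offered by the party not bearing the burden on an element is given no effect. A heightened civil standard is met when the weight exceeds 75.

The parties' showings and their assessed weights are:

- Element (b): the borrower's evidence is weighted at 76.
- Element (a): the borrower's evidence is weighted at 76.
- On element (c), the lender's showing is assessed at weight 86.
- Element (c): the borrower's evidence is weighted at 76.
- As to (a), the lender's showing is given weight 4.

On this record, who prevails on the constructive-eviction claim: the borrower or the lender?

Stage 1 — burden on borrower; standard: a heightened civil standard (weight exceeds 75).
    (a): 76 (lender's 4 disregarded) > 75 [met]
    (b): 76 > 75 [met]
    (c): 76 (lender's 86 disregarded) > 75 [met]
  Stage 1 carried; the final stage is satisfied.
Every stage carried; the borrower prevails.

borrower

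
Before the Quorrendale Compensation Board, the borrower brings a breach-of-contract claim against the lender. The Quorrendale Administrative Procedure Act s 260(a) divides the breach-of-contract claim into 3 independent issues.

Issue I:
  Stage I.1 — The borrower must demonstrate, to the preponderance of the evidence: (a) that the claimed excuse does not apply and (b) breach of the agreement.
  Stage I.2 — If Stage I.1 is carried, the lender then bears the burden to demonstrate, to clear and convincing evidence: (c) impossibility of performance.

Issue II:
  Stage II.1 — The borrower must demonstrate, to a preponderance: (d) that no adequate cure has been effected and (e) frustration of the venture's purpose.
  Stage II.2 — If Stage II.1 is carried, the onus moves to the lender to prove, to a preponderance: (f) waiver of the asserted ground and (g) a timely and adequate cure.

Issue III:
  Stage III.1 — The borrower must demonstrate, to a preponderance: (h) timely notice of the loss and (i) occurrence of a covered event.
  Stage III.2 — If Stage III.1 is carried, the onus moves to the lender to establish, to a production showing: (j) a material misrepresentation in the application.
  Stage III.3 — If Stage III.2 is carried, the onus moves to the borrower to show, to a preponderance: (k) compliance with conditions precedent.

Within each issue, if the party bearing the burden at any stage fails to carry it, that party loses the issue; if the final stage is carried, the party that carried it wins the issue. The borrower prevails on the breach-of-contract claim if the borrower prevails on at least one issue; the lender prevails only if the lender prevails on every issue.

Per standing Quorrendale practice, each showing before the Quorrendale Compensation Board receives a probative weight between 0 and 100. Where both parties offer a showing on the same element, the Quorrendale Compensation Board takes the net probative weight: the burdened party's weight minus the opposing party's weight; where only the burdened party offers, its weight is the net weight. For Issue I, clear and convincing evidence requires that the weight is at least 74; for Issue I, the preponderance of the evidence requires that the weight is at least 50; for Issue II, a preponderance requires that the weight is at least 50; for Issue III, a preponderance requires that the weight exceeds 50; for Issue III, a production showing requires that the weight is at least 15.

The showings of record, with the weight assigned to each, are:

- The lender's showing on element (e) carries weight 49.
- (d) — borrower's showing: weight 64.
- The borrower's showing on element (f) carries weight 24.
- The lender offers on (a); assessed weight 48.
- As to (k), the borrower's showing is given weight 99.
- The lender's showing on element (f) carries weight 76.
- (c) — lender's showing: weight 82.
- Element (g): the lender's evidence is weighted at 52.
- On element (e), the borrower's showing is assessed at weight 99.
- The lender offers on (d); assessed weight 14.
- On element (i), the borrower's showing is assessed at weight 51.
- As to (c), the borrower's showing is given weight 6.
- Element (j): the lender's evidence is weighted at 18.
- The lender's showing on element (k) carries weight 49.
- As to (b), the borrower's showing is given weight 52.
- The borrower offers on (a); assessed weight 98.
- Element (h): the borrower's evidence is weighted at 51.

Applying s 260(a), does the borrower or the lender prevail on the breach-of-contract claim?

lender

— Issue I —
Stage I.1 (borrower, the preponderance of the evidence, weight is at least 50): (a) net 98−48=50 ≥ 50 — meets; (b) 52 ≥ 50 — meets.
  All elements met. The burden passes to the lender.
Stage I.2 (lender, clear and convincing evidence, weight is at least 74): (c) net 82−6=76 ≥ 74 — meets.
  Stage I.2 carried; the final stage is satisfied.
With every stage satisfied, the lender prevails on this issue.
— Issue II —
Stage II.1 (borrower, a preponderance, weight is at least 50): (d) net 64−14=50 ≥ 50 — meets; (e) net 99−49=50 ≥ 50 — meets.
  Stage II.1 carried; the burden shifts to the lender.
Stage II.2 (lender, a preponderance, weight is at least 50): (f) net 76−24=52 ≥ 50 — meets; (g) 52 ≥ 50 — meets.
  The lender carries the last stage.
Every stage carried; the lender prevails on this issue.
— Issue III —
Stage III.1 — burden on borrower; standard: a preponderance (weight exceeds 50).
    (h): 51 > 50 [met]
    (i): 51 > 50 [met]
  The borrower carries Stage III.1; the lender now bears the burden.
Stage III.2 — burden on lender; standard: a production showing (weight is at least 15).
    (j): 18 ≥ 15 [met]
  The lender carries Stage III.2; the borrower now bears the burden.
Stage III.3 — burden on borrower; standard: a preponderance (weight exceeds 50).
    (k): 99 − 49 = 50 ≤ 50 [not met]
  Not every element is met, so the borrower fails to carry Stage III.3.
So the lender prevails on this issue.
Per-issue: Issue I → lender; Issue II → lender; Issue III → lender. The borrower must prevail on at least one issue; overall, the lender prevails.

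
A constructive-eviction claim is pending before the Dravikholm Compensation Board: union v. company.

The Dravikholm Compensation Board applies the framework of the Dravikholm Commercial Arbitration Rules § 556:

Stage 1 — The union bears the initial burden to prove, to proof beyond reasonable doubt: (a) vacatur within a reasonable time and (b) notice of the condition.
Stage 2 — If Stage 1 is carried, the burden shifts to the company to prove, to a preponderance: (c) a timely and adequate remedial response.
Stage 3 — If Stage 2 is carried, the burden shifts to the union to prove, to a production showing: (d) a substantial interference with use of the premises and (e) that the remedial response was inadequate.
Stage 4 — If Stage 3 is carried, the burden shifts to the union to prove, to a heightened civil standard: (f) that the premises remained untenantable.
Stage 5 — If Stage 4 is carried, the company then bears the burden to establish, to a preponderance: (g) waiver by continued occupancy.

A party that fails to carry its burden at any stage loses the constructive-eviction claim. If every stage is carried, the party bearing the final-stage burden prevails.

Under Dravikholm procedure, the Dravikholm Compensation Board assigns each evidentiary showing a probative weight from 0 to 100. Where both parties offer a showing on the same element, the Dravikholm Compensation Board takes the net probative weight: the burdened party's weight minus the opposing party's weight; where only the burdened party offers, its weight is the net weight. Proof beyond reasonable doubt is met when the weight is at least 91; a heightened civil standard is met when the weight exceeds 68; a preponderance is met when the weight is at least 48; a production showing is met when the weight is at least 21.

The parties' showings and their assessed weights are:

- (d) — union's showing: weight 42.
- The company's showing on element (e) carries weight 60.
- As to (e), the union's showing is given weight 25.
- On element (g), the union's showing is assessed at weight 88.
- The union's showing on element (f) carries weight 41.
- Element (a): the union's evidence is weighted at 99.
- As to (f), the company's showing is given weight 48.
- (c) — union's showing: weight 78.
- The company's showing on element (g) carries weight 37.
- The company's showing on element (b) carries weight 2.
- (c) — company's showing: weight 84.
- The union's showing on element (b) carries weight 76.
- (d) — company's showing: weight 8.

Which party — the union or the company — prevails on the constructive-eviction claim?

At Stage 1 the union must meet proof beyond reasonable doubt (weight is at least 91): on (a) the weight is 99, which does reach 91, so (a) meets the standard; on (b) the weight is 76 less the opposing 2 gives net 74, < 91, so (b) does not meet the standard.
  The union does not carry Stage 1.
So the company prevails.

company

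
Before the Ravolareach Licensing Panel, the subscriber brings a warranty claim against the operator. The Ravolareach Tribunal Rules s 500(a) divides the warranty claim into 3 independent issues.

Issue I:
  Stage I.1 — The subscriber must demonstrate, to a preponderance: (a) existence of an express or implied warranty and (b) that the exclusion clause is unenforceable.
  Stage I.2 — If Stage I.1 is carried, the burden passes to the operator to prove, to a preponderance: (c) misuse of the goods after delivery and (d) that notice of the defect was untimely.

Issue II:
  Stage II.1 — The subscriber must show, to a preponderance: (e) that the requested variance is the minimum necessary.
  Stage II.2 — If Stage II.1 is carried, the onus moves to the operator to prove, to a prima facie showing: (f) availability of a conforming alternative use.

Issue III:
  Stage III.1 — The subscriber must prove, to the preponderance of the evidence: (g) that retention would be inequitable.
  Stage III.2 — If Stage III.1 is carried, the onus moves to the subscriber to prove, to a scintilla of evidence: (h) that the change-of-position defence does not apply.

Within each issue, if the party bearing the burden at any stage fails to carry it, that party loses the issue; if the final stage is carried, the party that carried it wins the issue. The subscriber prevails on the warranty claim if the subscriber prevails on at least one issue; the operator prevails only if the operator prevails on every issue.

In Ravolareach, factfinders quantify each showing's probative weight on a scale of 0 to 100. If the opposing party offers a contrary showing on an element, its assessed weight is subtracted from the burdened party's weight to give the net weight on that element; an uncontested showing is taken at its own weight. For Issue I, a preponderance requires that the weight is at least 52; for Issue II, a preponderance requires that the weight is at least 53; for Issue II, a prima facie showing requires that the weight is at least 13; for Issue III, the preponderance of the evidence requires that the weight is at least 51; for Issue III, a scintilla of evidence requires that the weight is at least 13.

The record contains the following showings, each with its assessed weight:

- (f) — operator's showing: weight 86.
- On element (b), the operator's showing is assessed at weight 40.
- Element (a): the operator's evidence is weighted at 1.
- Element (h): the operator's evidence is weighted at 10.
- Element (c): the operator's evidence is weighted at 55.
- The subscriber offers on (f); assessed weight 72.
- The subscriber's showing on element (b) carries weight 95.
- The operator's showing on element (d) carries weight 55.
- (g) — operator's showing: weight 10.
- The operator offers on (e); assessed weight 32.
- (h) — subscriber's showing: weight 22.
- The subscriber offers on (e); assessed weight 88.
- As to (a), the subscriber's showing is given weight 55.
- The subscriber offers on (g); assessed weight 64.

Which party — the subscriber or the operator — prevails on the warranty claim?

— Issue I —
Stage I.1 (subscriber, a preponderance, weight is at least 52): (a) net 55−1=54 ≥ 52 — meets; (b) net 95−40=55 ≥ 52 — meets.
  The subscriber carries Stage I.1; the operator now bears the burden.
Stage I.2 (operator, a preponderance, weight is at least 52): (c) 55 ≥ 52 — meets; (d) 55 ≥ 52 — meets.
  The operator carries the last stage.
Every stage carried; the operator prevails on this issue.
— Issue II —
Stage II.1 — burden on subscriber; standard: a preponderance (weight is at least 53).
    (e): 88 − 32 = 56 ≥ 53 [met]
  All elements met. The burden passes to the operator.
Stage II.2 — burden on operator; standard: a prima facie showing (weight is at least 13).
    (f): 86 − 72 = 14 ≥ 13 [met]
  Stage II.2 carried; the final stage is satisfied.
Every stage carried; the operator prevails on this issue.
— Issue III —
At Stage III.1 the subscriber must meet the preponderance of the evidence (weight is at least 51): on (g) the weight is 64 less the opposing 10 gives net 54, which does reach 51, so (g) meets the standard.
  Stage III.1 is satisfied; the subscriber continues to bear the burden.
At Stage III.2 the subscriber must meet a scintilla of evidence (weight is at least 13): on (h) the weight is 22 less the opposing 10 gives net 12, < 13, so (h) does not meet the standard.
  Not every element is met, so the subscriber fails to carry Stage III.2.
So the operator prevails on this issue.
Per-issue: Issue I → operator; Issue II → operator; Issue III → operator. The subscriber must prevail on at least one issue; overall, the operator prevails.

operator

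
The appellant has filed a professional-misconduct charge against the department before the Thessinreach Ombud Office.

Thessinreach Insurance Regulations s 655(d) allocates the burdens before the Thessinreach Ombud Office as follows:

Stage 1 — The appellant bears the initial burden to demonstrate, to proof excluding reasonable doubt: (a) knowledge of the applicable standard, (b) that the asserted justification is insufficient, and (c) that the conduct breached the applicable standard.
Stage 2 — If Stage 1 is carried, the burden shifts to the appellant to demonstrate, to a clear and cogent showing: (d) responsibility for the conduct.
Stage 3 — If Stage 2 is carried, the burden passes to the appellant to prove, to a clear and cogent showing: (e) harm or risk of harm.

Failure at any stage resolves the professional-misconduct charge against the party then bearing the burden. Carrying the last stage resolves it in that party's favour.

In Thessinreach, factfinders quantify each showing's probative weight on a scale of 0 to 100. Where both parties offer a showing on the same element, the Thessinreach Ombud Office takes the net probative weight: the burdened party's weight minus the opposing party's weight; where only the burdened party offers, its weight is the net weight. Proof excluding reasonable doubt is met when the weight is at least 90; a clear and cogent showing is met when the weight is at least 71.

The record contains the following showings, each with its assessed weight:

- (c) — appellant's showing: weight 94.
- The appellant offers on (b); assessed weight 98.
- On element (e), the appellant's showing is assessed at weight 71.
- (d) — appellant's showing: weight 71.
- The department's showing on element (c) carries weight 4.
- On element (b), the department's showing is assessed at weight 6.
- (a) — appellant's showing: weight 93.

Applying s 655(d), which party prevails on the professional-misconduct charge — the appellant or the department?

appellant

Stage 1 — burden on appellant; standard: proof excluding reasonable doubt (weight is at least 90).
    (a): 93 ≥ 90 [met]
    (b): 98 − 6 = 92 ≥ 90 [met]
    (c): 94 − 4 = 90 ≥ 90 [met]
  All elements met. The appellant retains the burden for Stage 2.
Stage 2 — burden on appellant; standard: a clear and cogent showing (weight is at least 71).
    (d): 71 ≥ 71 [met]
  Stage 2 carried; the burden remains with the appellant.
Stage 3 — burden on appellant; standard: a clear and cogent showing (weight is at least 71).
    (e): 71 ≥ 71 [met]
  Stage 3 carried; the final stage is satisfied.
Every stage carried; the appellant prevails.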